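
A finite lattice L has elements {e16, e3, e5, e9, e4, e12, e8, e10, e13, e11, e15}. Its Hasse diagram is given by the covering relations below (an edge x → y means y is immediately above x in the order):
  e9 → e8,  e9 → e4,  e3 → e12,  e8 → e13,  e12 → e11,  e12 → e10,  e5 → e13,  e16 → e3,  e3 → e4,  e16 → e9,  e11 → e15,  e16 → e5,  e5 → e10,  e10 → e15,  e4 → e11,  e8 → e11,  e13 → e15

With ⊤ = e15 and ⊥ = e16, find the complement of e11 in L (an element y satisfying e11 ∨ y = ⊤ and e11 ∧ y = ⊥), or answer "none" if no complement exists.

e5

Need y with e11 ∨ y = e15 and e11 ∧ y = e16.
Checking each element gives: e5.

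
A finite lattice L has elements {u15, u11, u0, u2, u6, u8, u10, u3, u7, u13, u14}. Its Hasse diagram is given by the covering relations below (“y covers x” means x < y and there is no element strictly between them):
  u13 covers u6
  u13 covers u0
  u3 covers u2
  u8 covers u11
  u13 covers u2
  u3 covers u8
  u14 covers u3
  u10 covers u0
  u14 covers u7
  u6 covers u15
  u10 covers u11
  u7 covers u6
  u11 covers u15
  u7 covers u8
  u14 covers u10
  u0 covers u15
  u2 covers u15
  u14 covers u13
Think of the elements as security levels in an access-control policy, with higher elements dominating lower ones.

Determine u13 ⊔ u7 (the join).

Common upper bounds of {u13, u7}: u14.
The least among these is u14.

u14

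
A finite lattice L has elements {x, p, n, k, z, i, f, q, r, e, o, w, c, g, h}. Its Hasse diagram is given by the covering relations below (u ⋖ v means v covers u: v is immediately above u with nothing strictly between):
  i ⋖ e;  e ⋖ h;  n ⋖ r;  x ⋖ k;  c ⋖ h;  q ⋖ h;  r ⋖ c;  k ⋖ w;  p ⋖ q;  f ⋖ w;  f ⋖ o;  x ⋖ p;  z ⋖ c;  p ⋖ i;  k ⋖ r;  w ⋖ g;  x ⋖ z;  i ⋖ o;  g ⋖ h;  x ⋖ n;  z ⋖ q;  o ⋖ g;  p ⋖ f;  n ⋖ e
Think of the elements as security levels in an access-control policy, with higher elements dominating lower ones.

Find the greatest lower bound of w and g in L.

Common lower bounds of {w, g}: f, k, p, w, x.
The greatest among these is w.

w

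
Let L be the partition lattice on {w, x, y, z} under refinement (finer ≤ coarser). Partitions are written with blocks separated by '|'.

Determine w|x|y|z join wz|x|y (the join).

wz|x|y

The join of w|x|y|z and wz|x|y merges any blocks that overlap across the partitions, giving wz|x|y.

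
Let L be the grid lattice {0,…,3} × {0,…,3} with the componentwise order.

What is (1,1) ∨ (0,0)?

(1,1)

Common upper bounds of {(1,1), (0,0)}: (1,1), (1,2), (1,3), (2,1), (2,2), (2,3), (3,1), (3,2), (3,3).
The least among these is (1,1).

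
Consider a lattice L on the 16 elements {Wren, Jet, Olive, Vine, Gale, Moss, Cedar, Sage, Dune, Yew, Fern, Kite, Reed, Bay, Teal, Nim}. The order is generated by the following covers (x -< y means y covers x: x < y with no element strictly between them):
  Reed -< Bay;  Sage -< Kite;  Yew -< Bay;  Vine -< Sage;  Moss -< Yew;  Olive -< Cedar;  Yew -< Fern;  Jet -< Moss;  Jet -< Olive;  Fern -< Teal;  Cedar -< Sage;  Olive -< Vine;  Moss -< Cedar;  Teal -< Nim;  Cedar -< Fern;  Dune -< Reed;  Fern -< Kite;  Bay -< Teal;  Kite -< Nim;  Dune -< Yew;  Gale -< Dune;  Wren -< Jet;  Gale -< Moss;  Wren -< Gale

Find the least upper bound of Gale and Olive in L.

Common upper bounds of {Gale, Olive}: Cedar, Fern, Kite, Nim, Sage, Teal.
The least among these is Cedar.

Cedar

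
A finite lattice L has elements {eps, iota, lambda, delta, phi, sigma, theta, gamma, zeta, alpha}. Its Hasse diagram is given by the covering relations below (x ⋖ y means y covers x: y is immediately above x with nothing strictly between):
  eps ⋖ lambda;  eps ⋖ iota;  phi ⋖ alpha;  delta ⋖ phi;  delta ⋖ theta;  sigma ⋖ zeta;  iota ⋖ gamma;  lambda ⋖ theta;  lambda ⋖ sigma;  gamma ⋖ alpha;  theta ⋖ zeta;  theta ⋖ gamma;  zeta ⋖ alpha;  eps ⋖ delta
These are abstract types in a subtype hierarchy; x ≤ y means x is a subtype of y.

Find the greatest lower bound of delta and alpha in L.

Common lower bounds of {delta, alpha}: delta, eps.
The greatest among these is delta.

delta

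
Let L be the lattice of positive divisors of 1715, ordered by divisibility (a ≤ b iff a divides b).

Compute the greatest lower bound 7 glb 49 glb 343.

7

Common lower bounds of {7, 49, 343}: 1, 7.
The greatest among these is 7.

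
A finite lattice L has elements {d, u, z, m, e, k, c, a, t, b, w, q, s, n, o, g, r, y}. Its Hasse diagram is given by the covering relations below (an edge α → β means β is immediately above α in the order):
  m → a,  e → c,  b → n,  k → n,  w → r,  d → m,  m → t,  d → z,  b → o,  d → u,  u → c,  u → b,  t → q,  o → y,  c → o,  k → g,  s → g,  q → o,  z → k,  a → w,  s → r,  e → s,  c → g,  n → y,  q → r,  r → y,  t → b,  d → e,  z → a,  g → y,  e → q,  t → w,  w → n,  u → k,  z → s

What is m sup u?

Common upper bounds of {m, u}: b, n, o, y.
The least among these is b.

b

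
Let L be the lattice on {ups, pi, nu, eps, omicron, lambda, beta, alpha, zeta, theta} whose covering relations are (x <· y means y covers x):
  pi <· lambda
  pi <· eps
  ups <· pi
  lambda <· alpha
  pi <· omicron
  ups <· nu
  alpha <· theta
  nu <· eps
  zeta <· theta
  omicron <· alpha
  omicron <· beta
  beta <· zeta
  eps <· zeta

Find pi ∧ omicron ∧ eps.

pi

Common lower bounds of {pi, omicron, eps}: pi, ups.
The greatest among these is pi.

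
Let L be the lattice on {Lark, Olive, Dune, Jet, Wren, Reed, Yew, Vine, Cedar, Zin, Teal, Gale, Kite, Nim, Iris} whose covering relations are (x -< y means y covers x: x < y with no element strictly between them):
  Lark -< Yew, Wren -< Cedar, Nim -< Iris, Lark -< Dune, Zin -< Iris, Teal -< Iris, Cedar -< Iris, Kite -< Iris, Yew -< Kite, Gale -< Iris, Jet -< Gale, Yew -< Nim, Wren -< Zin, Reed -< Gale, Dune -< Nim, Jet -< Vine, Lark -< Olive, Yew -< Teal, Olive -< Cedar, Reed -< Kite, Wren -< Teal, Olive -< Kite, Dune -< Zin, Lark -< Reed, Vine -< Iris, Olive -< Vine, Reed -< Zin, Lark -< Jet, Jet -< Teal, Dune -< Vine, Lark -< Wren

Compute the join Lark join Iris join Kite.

Iris

Common upper bounds of {Lark, Iris, Kite}: Iris.
The least among these is Iris.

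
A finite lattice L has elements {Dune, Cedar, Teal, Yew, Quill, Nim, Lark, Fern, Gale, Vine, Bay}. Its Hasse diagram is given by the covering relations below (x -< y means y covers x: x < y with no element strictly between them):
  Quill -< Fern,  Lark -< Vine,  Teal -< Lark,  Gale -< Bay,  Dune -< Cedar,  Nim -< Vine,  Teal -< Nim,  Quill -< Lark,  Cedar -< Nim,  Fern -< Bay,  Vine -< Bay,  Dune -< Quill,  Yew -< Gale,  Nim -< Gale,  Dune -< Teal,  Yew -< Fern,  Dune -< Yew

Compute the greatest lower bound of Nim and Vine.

Common lower bounds of {Nim, Vine}: Cedar, Dune, Nim, Teal.
The greatest among these is Nim.

Nim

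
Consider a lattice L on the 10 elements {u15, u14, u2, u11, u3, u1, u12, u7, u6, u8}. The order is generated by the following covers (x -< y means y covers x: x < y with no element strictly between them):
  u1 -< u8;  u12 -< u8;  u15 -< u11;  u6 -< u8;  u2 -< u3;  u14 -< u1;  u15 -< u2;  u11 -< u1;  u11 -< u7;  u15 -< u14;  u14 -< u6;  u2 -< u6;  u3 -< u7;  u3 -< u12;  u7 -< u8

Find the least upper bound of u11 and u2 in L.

Common upper bounds of {u11, u2}: u7, u8.
The least among these is u7.

u7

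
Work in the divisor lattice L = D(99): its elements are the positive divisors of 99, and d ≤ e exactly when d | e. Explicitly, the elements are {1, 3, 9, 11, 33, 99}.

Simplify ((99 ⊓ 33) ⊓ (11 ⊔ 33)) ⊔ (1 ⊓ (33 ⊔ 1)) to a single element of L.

99 ∧ 33 = 33
11 ∨ 33 = 33
33 ∧ 33 = 33
33 ∨ 1 = 33
1 ∧ 33 = 1
33 ∨ 1 = 33

33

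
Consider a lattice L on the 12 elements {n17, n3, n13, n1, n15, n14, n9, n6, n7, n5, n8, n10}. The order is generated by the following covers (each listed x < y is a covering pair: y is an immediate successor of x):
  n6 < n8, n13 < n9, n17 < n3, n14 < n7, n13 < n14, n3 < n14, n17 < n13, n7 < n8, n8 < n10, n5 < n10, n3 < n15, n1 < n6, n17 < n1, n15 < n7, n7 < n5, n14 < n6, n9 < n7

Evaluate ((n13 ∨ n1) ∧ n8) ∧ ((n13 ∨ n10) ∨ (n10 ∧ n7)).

n13 ∨ n1 = n6
n6 ∧ n8 = n6
n13 ∨ n10 = n10
n10 ∧ n7 = n7
n10 ∨ n7 = n10
n6 ∧ n10 = n6

n6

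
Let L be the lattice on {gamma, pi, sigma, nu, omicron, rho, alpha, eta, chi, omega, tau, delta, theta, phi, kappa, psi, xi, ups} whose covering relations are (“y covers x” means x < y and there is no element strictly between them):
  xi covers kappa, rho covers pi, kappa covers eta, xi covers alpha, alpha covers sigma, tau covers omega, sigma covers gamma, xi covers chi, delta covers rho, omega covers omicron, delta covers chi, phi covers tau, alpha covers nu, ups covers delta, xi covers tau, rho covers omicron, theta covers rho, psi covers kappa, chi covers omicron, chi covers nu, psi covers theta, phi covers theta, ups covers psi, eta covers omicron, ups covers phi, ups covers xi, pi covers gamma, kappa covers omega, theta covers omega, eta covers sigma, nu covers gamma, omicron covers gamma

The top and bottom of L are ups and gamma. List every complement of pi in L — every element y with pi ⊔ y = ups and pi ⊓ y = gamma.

alpha, xi

Need y with pi ∨ y = ups and pi ∧ y = gamma.
Checking each element gives: alpha, xi.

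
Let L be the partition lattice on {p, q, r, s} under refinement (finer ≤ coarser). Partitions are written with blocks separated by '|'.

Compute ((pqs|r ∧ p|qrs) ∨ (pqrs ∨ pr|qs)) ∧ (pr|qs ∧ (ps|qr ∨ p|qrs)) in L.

pqs|r ∧ p|qrs = p|qs|r
pqrs ∨ pr|qs = pqrs
p|qs|r ∨ pqrs = pqrs
ps|qr ∨ p|qrs = pqrs
pr|qs ∧ pqrs = pr|qs
pqrs ∧ pr|qs = pr|qs

pr|qs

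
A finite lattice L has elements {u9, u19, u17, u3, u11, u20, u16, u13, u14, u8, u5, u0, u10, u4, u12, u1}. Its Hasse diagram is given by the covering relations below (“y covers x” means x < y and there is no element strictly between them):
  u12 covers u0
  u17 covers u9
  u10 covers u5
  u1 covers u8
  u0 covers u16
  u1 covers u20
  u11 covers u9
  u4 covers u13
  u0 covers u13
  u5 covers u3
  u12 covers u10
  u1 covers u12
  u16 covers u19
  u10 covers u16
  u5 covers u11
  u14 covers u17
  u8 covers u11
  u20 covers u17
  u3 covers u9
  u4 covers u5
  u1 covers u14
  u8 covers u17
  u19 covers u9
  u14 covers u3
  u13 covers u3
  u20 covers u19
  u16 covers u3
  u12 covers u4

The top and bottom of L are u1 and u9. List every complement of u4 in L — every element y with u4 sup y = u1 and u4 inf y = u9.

Need y with u4 ∨ y = u1 and u4 ∧ y = u9.
Checking each element gives: u17, u20.

u17, u20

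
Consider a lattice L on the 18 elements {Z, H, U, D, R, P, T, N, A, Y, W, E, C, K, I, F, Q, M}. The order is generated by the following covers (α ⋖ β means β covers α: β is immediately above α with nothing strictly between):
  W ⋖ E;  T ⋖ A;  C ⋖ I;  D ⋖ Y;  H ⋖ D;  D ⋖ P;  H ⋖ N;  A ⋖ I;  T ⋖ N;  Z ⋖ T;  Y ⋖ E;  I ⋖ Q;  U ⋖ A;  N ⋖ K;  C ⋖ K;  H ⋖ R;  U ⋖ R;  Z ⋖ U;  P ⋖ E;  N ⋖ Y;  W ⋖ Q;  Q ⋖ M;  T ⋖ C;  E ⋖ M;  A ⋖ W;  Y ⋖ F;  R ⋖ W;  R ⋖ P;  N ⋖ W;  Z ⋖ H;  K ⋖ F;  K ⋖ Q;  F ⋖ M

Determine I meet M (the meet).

I

Common lower bounds of {I, M}: A, C, I, T, U, Z.
The greatest among these is I.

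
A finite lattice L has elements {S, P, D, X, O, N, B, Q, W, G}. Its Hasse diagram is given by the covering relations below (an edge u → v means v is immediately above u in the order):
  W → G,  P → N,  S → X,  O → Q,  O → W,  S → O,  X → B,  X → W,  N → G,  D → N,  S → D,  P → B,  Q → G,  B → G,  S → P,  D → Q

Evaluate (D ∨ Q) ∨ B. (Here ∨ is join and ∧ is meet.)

G

D ∨ Q = Q
Q ∨ B = G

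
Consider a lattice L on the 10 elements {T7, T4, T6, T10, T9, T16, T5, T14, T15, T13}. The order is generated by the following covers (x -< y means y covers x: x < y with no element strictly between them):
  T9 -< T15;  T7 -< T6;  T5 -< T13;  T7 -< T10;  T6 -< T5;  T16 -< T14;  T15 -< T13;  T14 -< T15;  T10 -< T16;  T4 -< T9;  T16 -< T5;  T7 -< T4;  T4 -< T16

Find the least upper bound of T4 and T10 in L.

T16

Common upper bounds of {T4, T10}: T13, T14, T15, T16, T5.
The least among these is T16.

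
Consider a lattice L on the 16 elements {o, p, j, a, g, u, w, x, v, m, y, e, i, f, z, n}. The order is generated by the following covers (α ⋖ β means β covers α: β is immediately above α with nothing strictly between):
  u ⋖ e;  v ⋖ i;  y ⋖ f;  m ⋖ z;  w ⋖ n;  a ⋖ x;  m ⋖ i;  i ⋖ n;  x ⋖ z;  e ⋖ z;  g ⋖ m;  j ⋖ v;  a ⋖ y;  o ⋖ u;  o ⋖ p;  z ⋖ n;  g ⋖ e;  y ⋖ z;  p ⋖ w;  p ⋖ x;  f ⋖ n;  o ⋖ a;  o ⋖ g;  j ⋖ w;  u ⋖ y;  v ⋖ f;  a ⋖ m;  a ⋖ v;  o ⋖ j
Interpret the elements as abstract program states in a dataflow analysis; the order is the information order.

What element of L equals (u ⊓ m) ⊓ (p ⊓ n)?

o

u ∧ m = o
p ∧ n = p
o ∧ p = o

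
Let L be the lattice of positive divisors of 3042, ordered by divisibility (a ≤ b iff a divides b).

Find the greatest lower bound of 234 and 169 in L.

13

Common lower bounds of {234, 169}: 1, 13.
The greatest among these is 13.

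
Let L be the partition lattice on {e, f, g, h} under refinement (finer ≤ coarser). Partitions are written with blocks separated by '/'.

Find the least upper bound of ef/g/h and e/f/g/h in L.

Common upper bounds of {ef/g/h, e/f/g/h}: ef/g/h, ef/gh, efg/h, efgh, efh/g.
The least among these is ef/g/h.

ef/g/h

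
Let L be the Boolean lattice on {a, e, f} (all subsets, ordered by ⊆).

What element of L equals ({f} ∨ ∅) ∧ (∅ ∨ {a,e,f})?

{f} ∨ ∅ = {f}
∅ ∨ {a,e,f} = {a,e,f}
{f} ∧ {a,e,f} = {f}

{f}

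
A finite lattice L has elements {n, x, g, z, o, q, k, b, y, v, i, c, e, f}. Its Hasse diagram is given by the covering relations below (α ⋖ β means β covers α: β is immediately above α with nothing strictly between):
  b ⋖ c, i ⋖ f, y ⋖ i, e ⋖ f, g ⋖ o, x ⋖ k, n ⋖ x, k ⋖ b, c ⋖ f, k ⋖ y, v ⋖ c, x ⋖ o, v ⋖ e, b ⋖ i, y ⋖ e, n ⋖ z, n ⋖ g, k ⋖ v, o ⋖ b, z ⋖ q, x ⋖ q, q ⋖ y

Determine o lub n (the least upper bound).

o

Common upper bounds of {o, n}: b, c, f, i, o.
The least among these is o.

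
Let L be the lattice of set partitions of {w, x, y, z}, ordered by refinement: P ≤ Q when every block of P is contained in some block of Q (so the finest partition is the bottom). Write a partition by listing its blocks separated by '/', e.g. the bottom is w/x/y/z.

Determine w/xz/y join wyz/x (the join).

The join of w/xz/y and wyz/x merges any blocks that overlap across the partitions, giving wxyz.

wxyz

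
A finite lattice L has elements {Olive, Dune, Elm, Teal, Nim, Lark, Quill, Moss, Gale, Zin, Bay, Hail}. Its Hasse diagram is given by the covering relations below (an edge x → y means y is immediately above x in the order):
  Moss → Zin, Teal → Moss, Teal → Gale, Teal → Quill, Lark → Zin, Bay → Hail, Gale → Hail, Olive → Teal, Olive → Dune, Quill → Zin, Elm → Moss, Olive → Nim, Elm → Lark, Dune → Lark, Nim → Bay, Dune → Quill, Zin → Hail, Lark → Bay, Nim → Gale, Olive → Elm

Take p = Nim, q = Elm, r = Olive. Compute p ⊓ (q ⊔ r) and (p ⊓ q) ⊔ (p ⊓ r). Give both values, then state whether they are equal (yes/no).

Olive; Olive; yes

q ⊔ r = Elm, so p ⊓ (q ⊔ r) = Nim ⊓ Elm = Olive.
p ⊓ q = Olive and p ⊓ r = Olive, so (p ⊓ q) ⊔ (p ⊓ r) = Olive ⊔ Olive = Olive.
Equal: yes.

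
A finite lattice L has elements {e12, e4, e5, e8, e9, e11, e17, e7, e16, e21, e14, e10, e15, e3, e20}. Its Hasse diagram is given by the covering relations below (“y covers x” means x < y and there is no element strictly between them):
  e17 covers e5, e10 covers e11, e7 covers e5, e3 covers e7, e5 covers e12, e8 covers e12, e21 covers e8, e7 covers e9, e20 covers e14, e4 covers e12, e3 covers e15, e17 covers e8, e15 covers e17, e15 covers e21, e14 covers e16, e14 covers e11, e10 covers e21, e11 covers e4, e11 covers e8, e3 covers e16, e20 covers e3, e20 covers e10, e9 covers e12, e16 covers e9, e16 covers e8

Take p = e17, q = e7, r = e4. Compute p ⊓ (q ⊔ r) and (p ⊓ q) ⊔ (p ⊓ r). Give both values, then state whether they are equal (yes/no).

e17; e5; no

q ⊔ r = e20, so p ⊓ (q ⊔ r) = e17 ⊓ e20 = e17.
p ⊓ q = e5 and p ⊓ r = e12, so (p ⊓ q) ⊔ (p ⊓ r) = e5 ⊔ e12 = e5.
Equal: no.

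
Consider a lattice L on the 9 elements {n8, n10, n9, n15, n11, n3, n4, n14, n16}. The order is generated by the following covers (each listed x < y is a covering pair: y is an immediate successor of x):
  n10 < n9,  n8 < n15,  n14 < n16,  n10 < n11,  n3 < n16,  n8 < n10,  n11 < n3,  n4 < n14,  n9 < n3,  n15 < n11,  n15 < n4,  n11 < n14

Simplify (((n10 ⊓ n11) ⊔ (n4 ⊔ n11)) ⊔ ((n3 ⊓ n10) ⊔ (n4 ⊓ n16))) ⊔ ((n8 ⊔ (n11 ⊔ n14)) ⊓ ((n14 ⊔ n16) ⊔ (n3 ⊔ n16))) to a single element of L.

n14

n10 ∧ n11 = n10
n4 ∨ n11 = n14
n10 ∨ n14 = n14
n3 ∧ n10 = n10
n4 ∧ n16 = n4
n10 ∨ n4 = n14
n14 ∨ n14 = n14
n11 ∨ n14 = n14
n8 ∨ n14 = n14
n14 ∨ n16 = n16
n3 ∨ n16 = n16
n16 ∨ n16 = n16
n14 ∧ n16 = n14
n14 ∨ n14 = n14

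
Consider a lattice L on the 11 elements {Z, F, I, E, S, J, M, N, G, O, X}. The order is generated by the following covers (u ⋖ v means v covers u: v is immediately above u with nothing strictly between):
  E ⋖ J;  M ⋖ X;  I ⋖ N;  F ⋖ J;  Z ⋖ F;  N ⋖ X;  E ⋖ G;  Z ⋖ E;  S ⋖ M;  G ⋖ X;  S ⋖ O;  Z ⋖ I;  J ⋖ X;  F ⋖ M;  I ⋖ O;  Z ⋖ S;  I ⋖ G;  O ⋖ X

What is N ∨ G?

X

Common upper bounds of {N, G}: X.
The least among these is X.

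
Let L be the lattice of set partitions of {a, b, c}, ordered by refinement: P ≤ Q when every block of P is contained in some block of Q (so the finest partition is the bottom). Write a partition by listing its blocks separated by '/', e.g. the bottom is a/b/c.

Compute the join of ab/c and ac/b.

The join of ab/c and ac/b merges any blocks that overlap across the partitions, giving abc.

abc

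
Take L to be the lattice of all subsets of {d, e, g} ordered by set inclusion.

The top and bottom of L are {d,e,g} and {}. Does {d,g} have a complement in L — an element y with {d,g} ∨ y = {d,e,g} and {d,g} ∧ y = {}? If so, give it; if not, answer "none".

Need y with {d,g} ∨ y = {d,e,g} and {d,g} ∧ y = {}.
Checking each element gives: {e}.

{e}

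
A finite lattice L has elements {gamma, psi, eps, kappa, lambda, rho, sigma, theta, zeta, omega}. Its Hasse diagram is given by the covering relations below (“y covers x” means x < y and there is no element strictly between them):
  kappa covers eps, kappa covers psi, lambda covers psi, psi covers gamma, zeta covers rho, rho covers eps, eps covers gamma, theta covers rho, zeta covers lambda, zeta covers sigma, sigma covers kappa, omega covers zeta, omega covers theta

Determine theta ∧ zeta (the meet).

rho

Common lower bounds of {theta, zeta}: eps, gamma, rho.
The greatest among these is rho.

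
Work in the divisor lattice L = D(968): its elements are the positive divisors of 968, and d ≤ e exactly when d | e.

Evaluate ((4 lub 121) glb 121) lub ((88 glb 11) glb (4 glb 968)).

121

4 ∨ 121 = 484
484 ∧ 121 = 121
88 ∧ 11 = 11
4 ∧ 968 = 4
11 ∧ 4 = 1
121 ∨ 1 = 121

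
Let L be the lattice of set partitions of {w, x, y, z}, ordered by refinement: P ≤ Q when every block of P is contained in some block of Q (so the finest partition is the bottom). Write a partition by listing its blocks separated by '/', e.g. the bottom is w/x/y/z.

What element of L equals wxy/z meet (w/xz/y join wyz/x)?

w/xz/y ∨ wyz/x = wxyz
wxy/z ∧ wxyz = wxy/z

wxy/z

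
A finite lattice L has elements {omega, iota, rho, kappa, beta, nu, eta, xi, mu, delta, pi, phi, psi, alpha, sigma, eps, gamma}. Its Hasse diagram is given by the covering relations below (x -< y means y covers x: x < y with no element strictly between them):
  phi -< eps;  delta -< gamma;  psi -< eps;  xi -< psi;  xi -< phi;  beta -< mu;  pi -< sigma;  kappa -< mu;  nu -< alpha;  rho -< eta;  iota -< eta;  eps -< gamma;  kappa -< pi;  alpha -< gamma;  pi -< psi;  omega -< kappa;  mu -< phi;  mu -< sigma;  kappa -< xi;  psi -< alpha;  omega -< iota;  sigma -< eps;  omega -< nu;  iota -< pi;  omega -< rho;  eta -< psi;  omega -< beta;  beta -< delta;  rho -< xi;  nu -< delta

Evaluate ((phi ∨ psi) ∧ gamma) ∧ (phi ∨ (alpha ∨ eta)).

eps

phi ∨ psi = eps
eps ∧ gamma = eps
alpha ∨ eta = alpha
phi ∨ alpha = gamma
eps ∧ gamma = eps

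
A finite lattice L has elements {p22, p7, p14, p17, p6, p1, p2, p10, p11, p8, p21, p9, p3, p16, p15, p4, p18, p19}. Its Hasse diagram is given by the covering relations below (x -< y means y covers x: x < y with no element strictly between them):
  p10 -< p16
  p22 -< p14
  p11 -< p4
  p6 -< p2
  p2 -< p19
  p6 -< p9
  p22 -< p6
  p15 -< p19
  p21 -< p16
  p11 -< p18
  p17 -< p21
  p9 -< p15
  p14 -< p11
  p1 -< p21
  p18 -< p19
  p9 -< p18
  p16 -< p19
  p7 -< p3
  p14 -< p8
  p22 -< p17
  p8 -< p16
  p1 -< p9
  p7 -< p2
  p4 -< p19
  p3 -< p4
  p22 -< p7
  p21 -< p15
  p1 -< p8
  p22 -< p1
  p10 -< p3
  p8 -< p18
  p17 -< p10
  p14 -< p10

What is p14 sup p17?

Common upper bounds of {p14, p17}: p10, p16, p19, p3, p4.
The least among these is p10.

p10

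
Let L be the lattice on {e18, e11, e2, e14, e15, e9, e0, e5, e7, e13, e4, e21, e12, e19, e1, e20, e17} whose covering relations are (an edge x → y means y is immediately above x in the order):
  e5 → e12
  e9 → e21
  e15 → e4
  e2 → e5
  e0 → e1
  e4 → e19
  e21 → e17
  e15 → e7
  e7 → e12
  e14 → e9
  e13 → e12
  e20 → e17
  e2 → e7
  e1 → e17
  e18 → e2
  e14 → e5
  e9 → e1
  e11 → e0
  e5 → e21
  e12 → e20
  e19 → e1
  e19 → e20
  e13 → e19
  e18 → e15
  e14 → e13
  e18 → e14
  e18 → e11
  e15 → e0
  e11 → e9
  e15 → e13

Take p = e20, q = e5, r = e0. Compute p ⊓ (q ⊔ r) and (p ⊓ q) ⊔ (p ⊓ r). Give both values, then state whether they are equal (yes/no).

e20; e12; no

q ⊔ r = e17, so p ⊓ (q ⊔ r) = e20 ⊓ e17 = e20.
p ⊓ q = e5 and p ⊓ r = e15, so (p ⊓ q) ⊔ (p ⊓ r) = e5 ⊔ e15 = e12.
Equal: no.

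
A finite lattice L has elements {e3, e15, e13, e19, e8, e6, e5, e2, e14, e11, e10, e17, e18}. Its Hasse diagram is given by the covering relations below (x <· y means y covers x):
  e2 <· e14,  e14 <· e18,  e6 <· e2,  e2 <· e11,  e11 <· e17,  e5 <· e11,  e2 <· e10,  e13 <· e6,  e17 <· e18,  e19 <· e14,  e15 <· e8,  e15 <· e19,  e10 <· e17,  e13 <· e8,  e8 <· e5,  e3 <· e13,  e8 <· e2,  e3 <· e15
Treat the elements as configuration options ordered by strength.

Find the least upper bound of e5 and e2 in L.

e11

Common upper bounds of {e5, e2}: e11, e17, e18.
The least among these is e11.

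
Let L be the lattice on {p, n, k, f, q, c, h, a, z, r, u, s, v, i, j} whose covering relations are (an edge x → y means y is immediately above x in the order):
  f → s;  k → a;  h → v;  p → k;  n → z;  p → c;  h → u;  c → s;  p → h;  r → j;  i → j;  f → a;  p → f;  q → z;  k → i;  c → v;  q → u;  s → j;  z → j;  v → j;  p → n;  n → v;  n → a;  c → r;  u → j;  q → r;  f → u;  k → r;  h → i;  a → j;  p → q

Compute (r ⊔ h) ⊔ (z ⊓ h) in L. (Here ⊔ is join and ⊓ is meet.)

j

r ∨ h = j
z ∧ h = p
j ∨ p = j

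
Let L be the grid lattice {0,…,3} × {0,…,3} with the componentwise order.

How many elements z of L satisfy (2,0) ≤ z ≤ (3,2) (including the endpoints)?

The interval [(2,0), (3,2)] = {(2,0), (2,1), (2,2), (3,0), (3,1), (3,2)}, which has 6 elements.

6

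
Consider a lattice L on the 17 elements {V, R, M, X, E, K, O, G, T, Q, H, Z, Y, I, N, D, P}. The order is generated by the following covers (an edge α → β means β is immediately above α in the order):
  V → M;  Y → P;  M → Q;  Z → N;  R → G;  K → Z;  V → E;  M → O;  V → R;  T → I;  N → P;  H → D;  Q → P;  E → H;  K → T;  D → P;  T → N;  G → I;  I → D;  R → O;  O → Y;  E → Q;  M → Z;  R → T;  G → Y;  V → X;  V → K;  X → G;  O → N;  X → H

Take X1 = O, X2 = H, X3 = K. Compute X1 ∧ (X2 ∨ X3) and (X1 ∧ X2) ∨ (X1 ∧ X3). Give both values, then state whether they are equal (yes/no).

R; V; no

X2 ∨ X3 = D, so X1 ∧ (X2 ∨ X3) = O ∧ D = R.
X1 ∧ X2 = V and X1 ∧ X3 = V, so (X1 ∧ X2) ∨ (X1 ∧ X3) = V ∨ V = V.
Equal: no.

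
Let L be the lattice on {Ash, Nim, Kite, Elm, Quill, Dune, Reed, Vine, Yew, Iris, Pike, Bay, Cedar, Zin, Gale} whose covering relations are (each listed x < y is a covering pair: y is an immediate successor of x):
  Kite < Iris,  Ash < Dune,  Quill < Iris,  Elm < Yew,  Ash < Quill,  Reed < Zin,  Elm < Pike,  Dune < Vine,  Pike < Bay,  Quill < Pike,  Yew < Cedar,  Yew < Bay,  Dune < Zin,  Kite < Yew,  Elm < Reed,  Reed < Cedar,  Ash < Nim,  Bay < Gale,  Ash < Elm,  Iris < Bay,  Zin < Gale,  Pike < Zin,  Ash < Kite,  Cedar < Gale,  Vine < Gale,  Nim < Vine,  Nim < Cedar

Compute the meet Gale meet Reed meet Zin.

Reed

Common lower bounds of {Gale, Reed, Zin}: Ash, Elm, Reed.
The greatest among these is Reed.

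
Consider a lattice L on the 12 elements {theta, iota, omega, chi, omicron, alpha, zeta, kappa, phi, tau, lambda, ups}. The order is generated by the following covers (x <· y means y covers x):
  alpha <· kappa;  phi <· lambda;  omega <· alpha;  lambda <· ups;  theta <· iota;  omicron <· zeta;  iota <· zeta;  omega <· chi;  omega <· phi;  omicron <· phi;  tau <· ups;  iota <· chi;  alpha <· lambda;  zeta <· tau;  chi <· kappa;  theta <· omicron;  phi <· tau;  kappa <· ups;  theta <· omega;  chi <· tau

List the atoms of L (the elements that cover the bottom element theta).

The atoms are exactly the elements that cover theta: iota, omega, omicron.

iota, omega, omicron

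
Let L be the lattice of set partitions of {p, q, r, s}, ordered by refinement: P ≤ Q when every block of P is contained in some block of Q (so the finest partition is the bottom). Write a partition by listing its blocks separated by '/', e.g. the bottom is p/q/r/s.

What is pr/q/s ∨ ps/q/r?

Common upper bounds of {pr/q/s, ps/q/r}: pqrs, prs/q.
The least among these is prs/q.

prs/q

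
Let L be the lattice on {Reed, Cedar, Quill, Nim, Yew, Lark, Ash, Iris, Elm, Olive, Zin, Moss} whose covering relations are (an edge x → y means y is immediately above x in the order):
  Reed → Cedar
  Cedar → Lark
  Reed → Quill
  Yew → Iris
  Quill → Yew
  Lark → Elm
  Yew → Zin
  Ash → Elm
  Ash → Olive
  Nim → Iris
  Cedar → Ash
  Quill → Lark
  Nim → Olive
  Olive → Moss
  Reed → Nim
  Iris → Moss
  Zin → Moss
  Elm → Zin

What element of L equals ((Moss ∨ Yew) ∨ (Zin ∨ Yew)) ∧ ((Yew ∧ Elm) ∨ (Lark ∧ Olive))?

Moss ∨ Yew = Moss
Zin ∨ Yew = Zin
Moss ∨ Zin = Moss
Yew ∧ Elm = Quill
Lark ∧ Olive = Cedar
Quill ∨ Cedar = Lark
Moss ∧ Lark = Lark

Lark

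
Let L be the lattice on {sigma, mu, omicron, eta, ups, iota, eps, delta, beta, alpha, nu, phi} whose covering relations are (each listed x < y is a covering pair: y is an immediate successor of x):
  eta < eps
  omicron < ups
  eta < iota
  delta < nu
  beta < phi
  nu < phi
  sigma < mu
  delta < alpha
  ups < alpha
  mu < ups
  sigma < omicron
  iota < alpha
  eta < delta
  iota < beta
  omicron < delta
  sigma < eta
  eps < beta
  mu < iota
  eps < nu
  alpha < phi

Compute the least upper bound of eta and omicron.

delta

Common upper bounds of {eta, omicron}: alpha, delta, nu, phi.
The least among these is delta.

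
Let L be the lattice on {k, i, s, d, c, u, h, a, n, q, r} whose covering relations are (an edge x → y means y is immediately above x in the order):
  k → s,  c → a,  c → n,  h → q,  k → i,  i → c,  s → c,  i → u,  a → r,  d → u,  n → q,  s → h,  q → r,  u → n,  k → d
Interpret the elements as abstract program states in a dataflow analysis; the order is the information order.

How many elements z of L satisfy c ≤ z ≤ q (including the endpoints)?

The interval [c, q] = {c, n, q}, which has 3 elements.

3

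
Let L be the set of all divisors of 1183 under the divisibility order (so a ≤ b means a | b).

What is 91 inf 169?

13

Common lower bounds of {91, 169}: 1, 13.
The greatest among these is 13.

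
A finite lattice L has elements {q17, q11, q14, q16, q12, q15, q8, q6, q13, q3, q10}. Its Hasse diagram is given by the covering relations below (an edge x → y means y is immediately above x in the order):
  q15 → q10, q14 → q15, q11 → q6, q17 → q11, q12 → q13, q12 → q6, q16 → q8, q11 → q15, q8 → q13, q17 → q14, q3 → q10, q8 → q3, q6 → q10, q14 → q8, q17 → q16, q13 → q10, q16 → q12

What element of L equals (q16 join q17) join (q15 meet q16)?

q16

q16 ∨ q17 = q16
q15 ∧ q16 = q17
q16 ∨ q17 = q16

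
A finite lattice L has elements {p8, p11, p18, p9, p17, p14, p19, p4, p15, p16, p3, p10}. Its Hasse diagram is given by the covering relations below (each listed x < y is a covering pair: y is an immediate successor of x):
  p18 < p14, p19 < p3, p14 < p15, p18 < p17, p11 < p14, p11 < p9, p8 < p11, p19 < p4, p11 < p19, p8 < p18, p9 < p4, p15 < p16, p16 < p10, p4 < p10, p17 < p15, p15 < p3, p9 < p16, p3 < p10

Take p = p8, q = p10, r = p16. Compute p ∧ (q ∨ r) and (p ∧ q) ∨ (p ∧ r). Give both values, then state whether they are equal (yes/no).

p8; p8; yes

q ∨ r = p10, so p ∧ (q ∨ r) = p8 ∧ p10 = p8.
p ∧ q = p8 and p ∧ r = p8, so (p ∧ q) ∨ (p ∧ r) = p8 ∨ p8 = p8.
Equal: yes.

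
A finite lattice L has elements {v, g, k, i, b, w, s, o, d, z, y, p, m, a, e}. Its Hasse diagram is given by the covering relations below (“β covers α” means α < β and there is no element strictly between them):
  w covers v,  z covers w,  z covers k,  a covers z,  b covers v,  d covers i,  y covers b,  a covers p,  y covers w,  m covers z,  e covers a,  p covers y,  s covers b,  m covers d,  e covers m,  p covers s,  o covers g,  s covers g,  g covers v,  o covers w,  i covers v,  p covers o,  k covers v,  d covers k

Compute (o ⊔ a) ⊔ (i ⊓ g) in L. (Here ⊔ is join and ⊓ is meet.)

a

o ∨ a = a
i ∧ g = v
a ∨ v = a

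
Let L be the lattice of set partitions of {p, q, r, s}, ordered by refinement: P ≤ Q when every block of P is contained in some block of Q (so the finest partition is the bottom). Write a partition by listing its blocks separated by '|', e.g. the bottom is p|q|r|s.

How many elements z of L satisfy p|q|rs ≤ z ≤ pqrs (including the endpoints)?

The interval [p|q|rs, pqrs] = {pqrs, pq|rs, prs|q, p|qrs, p|q|rs}, which has 5 elements.

5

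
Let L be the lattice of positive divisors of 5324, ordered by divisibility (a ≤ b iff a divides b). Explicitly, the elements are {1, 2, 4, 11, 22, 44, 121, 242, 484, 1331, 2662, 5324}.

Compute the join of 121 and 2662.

Common upper bounds of {121, 2662}: 2662, 5324.
The least among these is 2662.

2662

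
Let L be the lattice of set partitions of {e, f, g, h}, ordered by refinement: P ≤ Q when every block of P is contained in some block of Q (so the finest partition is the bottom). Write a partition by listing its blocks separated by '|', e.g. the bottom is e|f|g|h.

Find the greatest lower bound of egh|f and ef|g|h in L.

e|f|g|h

The meet (common refinement) of egh|f and ef|g|h intersects blocks pairwise, giving e|f|g|h.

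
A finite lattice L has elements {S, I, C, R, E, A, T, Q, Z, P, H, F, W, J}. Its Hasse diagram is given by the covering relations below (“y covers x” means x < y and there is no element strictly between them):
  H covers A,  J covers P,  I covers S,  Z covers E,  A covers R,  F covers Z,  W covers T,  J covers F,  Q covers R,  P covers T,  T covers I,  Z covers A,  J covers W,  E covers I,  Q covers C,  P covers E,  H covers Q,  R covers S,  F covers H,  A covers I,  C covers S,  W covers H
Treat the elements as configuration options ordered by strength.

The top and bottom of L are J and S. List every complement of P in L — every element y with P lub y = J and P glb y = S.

C, Q, R

Need y with P ∨ y = J and P ∧ y = S.
Checking each element gives: C, Q, R.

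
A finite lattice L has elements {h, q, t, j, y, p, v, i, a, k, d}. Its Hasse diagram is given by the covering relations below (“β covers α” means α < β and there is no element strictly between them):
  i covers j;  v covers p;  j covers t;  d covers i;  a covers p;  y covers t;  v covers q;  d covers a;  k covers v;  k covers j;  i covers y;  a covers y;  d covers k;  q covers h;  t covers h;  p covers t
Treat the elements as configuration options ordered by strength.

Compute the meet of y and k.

t

Common lower bounds of {y, k}: h, t.
The greatest among these is t.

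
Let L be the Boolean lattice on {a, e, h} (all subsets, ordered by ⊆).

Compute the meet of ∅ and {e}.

Common lower bounds of {∅, {e}}: ∅.
The greatest among these is ∅.

∅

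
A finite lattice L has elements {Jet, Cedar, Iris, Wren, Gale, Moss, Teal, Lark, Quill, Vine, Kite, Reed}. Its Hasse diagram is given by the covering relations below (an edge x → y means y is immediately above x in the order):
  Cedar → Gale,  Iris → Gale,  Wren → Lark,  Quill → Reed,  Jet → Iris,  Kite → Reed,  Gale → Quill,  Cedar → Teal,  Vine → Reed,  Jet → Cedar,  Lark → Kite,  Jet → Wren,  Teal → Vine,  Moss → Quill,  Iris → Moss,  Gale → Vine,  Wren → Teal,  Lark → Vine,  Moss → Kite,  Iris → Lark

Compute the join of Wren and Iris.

Common upper bounds of {Wren, Iris}: Kite, Lark, Reed, Vine.
The least among these is Lark.

Lark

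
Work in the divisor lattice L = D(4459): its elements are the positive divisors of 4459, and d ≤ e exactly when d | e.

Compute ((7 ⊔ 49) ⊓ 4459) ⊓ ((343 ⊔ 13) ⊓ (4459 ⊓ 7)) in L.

7

7 ∨ 49 = 49
49 ∧ 4459 = 49
343 ∨ 13 = 4459
4459 ∧ 7 = 7
4459 ∧ 7 = 7
49 ∧ 7 = 7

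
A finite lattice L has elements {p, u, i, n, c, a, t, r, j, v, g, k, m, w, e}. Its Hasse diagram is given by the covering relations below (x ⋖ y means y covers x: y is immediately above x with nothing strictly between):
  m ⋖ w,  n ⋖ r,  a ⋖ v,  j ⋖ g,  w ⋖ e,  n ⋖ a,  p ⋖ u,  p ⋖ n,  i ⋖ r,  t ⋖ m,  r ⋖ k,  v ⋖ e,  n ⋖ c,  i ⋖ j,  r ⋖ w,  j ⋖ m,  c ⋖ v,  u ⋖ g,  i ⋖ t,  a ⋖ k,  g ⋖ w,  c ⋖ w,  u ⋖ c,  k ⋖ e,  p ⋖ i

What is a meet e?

Common lower bounds of {a, e}: a, n, p.
The greatest among these is a.

a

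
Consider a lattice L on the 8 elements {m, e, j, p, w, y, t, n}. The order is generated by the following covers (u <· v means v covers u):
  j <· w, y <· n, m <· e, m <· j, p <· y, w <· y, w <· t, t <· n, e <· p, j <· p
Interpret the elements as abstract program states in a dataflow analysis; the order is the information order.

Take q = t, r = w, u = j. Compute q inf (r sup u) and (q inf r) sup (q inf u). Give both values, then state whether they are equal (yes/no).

w; w; yes

r sup u = w, so q inf (r sup u) = t inf w = w.
q inf r = w and q inf u = j, so (q inf r) sup (q inf u) = w sup j = w.
Equal: yes.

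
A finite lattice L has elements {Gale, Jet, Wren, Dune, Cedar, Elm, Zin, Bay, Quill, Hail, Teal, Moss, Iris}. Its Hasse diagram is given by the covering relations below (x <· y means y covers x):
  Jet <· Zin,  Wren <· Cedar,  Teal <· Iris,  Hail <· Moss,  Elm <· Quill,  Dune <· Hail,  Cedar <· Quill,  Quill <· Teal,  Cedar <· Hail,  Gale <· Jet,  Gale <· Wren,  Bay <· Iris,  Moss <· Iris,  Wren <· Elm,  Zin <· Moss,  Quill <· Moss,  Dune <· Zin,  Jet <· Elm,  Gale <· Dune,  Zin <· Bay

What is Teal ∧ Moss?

Quill

Common lower bounds of {Teal, Moss}: Cedar, Elm, Gale, Jet, Quill, Wren.
The greatest among these is Quill.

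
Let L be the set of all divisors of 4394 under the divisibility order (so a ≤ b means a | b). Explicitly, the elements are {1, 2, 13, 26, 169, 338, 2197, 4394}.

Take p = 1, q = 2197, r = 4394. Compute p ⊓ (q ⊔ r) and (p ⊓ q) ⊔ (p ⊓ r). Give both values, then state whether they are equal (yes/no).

q ⊔ r = 4394, so p ⊓ (q ⊔ r) = 1 ⊓ 4394 = 1.
p ⊓ q = 1 and p ⊓ r = 1, so (p ⊓ q) ⊔ (p ⊓ r) = 1 ⊔ 1 = 1.
Equal: yes.

1; 1; yes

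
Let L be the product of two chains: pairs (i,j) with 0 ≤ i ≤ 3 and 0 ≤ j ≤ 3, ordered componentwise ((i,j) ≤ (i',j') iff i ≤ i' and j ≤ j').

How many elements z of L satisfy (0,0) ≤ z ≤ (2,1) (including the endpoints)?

The interval [(0,0), (2,1)] = {(0,0), (0,1), (1,0), (1,1), (2,0), (2,1)}, which has 6 elements.

6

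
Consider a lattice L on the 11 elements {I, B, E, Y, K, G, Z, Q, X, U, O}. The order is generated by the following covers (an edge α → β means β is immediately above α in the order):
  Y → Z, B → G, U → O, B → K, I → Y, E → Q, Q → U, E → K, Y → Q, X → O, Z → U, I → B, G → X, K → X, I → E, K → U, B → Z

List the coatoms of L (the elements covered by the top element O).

The coatoms are exactly the elements covered by O: U, X.

U, X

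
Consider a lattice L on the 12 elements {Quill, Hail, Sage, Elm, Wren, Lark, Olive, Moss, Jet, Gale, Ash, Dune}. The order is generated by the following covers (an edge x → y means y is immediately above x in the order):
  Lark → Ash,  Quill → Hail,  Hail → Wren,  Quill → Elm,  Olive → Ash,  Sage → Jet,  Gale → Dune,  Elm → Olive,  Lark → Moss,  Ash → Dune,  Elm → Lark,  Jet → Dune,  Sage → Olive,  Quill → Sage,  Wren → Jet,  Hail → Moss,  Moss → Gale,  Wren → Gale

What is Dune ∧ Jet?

Common lower bounds of {Dune, Jet}: Hail, Jet, Quill, Sage, Wren.
The greatest among these is Jet.

Jet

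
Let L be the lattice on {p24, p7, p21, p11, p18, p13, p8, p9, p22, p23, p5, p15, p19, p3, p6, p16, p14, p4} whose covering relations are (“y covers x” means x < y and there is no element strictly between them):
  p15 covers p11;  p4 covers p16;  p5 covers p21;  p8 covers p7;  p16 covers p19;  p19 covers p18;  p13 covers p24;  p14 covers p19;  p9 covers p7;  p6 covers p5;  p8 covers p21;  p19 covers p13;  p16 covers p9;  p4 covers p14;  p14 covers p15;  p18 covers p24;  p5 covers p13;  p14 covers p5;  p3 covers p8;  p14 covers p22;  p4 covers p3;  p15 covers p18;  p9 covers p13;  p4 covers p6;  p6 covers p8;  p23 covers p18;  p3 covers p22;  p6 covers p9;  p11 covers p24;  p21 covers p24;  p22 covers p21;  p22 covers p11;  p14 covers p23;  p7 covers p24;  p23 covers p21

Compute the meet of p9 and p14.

p13

Common lower bounds of {p9, p14}: p13, p24.
The greatest among these is p13.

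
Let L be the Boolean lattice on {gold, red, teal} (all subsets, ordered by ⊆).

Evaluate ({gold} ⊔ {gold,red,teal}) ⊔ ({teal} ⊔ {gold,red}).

{gold} ∨ {gold,red,teal} = {gold,red,teal}
{teal} ∨ {gold,red} = {gold,red,teal}
{gold,red,teal} ∨ {gold,red,teal} = {gold,red,teal}

{gold,red,teal}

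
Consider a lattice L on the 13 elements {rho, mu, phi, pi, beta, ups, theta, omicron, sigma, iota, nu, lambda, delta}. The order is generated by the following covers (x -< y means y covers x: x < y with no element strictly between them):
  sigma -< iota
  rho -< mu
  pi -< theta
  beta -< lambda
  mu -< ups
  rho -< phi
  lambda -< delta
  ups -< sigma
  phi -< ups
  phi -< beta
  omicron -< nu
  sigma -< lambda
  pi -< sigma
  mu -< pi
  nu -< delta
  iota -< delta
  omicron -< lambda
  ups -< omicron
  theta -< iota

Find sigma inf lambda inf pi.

pi

Common lower bounds of {sigma, lambda, pi}: mu, pi, rho.
The greatest among these is pi.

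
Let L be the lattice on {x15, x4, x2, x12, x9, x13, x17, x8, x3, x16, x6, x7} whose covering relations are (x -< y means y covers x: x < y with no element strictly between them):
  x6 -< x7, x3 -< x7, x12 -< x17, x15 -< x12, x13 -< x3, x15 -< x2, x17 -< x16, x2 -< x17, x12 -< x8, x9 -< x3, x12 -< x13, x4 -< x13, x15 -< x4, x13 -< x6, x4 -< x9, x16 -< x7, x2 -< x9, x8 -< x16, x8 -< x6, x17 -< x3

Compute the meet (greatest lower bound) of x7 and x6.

x6

Common lower bounds of {x7, x6}: x12, x13, x15, x4, x6, x8.
The greatest among these is x6.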